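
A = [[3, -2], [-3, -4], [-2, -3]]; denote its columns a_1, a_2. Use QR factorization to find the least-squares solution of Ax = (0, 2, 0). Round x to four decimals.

x = (-0.1579, -0.2105)

a_1 = (3, -3, -2); ‖a_1‖ = 4.6904, so q_1 = (0.6396, -0.6396, -0.4264).
q_1·a_2 = 0.6396·(-2) + (-0.6396)·(-4) + (-0.4264)·(-3) = 2.5584.
u_2 = a_2 − 2.5584·q_1 = (-3.6364, -2.3636, -1.9091).
‖u_2‖ = 4.7386, so q_2 = (-0.7674, -0.4988, -0.4029).
Qᵀb = (-1.2792, -0.9976).
Back-substitute: x_2 = -0.9976/4.7386 = -0.2105.
x_1 = (-1.2792 − 2.5584·(-0.2105))/4.6904 = -0.1579.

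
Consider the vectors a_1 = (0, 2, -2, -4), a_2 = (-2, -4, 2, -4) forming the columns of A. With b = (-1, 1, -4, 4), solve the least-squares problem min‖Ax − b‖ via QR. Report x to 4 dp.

x = (-0.1441, -0.6356)

a_1 = (0, 2, -2, -4); ‖a_1‖ = 4.8990, so e_1 = (0.0000, 0.4082, -0.4082, -0.8165).
e_1·a_2 = 0.0000·(-2) + 0.4082·(-4) + (-0.4082)·2 + (-0.8165)·(-4) = 0.8165.
u_2 = a_2 − 0.8165·e_1 = (-2.0000, -4.3333, 2.3333, -3.3333).
‖u_2‖ = 6.2716, so e_2 = (-0.3189, -0.6909, 0.3720, -0.5315).
Qᵀb = (-1.2247, -3.9862).
Back-substitute: x_2 = -3.9862/6.2716 = -0.6356.
x_1 = (-1.2247 − 0.8165·(-0.6356))/4.8990 = -0.1441.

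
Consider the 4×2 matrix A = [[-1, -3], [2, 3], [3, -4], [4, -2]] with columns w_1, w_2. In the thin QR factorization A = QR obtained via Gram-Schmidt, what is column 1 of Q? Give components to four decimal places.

w_1 = (-1, 2, 3, 4); ‖w_1‖ = 5.4772, so q_1 = (-0.1826, 0.3651, 0.5477, 0.7303).

q_1 = (-0.1826, 0.3651, 0.5477, 0.7303)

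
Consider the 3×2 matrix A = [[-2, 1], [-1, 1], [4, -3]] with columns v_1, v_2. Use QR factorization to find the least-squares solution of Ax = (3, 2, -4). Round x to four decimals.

x = (-1.5000, -0.5000)

e_1 = v_1/‖v_1‖ = (-2, -1, 4)/4.5826 = (-0.4364, -0.2182, 0.8729).
r_{12} = e_1·v_2 = -3.2733.
u_2 = v_2 + 3.2733·e_1 = (-0.4286, 0.2857, -0.1429).
‖u_2‖ = 0.5345, so e_2 = (-0.8018, 0.5345, -0.2673).
Qᵀb = (-5.2372, -0.2673).
Back-substitute: x_2 = -0.2673/0.5345 = -0.5000.
x_1 = (-5.2372 + 3.2733·(-0.5000))/4.5826 = -1.5000.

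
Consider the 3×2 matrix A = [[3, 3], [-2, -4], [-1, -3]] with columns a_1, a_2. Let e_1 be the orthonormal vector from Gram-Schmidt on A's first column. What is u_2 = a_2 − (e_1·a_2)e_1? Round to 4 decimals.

u_2 = (-1.2857, -1.1429, -1.5714)

e_1 = a_1/‖a_1‖ = (3, -2, -1)/3.7417 = (0.8018, -0.5345, -0.2673).
r_{12} = e_1·a_2 = 5.3452.
u_2 = a_2 − 5.3452·e_1 = (-1.2857, -1.1429, -1.5714).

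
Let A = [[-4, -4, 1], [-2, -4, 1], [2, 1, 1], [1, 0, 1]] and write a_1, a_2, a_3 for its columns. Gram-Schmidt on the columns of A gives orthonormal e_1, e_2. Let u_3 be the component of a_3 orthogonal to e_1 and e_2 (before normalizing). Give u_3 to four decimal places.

a_1 = (-4, -2, 2, 1); ‖a_1‖ = 5.0000, so e_1 = (-0.8000, -0.4000, 0.4000, 0.2000).
e_1·a_2 = (-0.8000)·(-4) + (-0.4000)·(-4) + 0.4000·1 + 0.2000·0 = 5.2000.
u_2 = a_2 − 5.2000·e_1 = (0.1600, -1.9200, -1.0800, -1.0400).
‖u_2‖ = 2.4413, so e_2 = (0.0655, -0.7865, -0.4424, -0.4260).
e_1·a_3 = (-0.8000)·1 + (-0.4000)·1 + 0.4000·1 + 0.2000·1 = -0.6000; e_2·a_3 = 0.0655·1 + (-0.7865)·1 + (-0.4424)·1 + (-0.4260)·1 = -1.5893.
u_3 = a_3 + 0.6000·e_1 + 1.5893·e_2 = (0.6242, -0.4899, 0.5369, 0.4430).

u_3 = (0.6242, -0.4899, 0.5369, 0.4430)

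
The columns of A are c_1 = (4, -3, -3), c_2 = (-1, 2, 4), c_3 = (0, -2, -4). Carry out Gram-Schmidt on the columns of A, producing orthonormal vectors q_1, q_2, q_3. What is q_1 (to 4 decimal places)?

q_1 = (0.6860, -0.5145, -0.5145)

c_1 = (4, -3, -3); ‖c_1‖ = 5.8310, so q_1 = (0.6860, -0.5145, -0.5145).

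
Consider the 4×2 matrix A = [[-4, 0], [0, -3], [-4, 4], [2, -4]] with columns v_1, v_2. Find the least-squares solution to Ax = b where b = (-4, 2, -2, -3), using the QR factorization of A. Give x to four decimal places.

x = (0.7667, 0.4000)

q_1 = v_1/‖v_1‖ = (-4, 0, -4, 2)/6.0000 = (-0.6667, 0.0000, -0.6667, 0.3333).
r_{12} = q_1·v_2 = -4.0000.
u_2 = v_2 + 4.0000·q_1 = (-2.6667, -3.0000, 1.3333, -2.6667).
‖u_2‖ = 5.0000, so q_2 = (-0.5333, -0.6000, 0.2667, -0.5333).
Qᵀb = (3.0000, 2.0000).
Back-substitute: x_2 = 2.0000/5.0000 = 0.4000.
x_1 = (3.0000 + 4.0000·0.4000)/6.0000 = 0.7667.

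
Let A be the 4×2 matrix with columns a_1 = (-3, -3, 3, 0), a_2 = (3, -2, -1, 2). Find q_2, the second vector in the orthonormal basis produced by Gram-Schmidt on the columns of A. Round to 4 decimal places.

q_2 = (0.5715, -0.6532, -0.0816, 0.4899)

q_1 = a_1/‖a_1‖ = (-3, -3, 3, 0)/5.1962 = (-0.5774, -0.5774, 0.5774, 0.0000).
r_{12} = q_1·a_2 = -1.1547.
u_2 = a_2 + 1.1547·q_1 = (2.3333, -2.6667, -0.3333, 2.0000).
‖u_2‖ = 4.0825, so q_2 = (0.5715, -0.6532, -0.0816, 0.4899).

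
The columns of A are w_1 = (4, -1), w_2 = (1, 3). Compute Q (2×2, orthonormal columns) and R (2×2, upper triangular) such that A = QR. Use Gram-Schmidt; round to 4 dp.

Q = [[0.9701, 0.2425], [-0.2425, 0.9701]], R = [[4.1231, 0.2425], [0.0000, 3.1530]]

w_1 = (4, -1); ‖w_1‖ = 4.1231, so e_1 = (0.9701, -0.2425).
e_1·w_2 = 0.9701·1 + (-0.2425)·3 = 0.2425.
u_2 = w_2 − 0.2425·e_1 = (0.7647, 3.0588).
‖u_2‖ = 3.1530, so e_2 = (0.2425, 0.9701).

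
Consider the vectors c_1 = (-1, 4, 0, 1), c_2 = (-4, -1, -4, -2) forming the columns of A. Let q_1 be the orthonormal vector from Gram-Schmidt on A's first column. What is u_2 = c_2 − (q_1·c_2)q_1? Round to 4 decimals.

u_2 = (-4.1111, -0.5556, -4.0000, -1.8889)

c_1 = (-1, 4, 0, 1); ‖c_1‖ = 4.2426, so q_1 = (-0.2357, 0.9428, 0.0000, 0.2357).
q_1·c_2 = (-0.2357)·(-4) + 0.9428·(-1) + 0.0000·(-4) + 0.2357·(-2) = -0.4714.
u_2 = c_2 + 0.4714·q_1 = (-4.1111, -0.5556, -4.0000, -1.8889).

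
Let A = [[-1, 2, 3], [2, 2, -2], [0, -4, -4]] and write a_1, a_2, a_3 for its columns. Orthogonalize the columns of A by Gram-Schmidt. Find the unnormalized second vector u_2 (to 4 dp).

a_1 = (-1, 2, 0); ‖a_1‖ = 2.2361, so e_1 = (-0.4472, 0.8944, 0.0000).
e_1·a_2 = (-0.4472)·2 + 0.8944·2 + 0.0000·(-4) = 0.8944.
u_2 = a_2 − 0.8944·e_1 = (2.4000, 1.2000, -4.0000).

u_2 = (2.4000, 1.2000, -4.0000)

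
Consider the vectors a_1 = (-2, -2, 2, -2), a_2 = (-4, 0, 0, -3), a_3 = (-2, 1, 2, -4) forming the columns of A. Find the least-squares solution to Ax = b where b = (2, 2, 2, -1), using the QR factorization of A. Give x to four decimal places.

x = (-0.3171, -0.9902, 1.2098)

a_1 = (-2, -2, 2, -2); ‖a_1‖ = 4.0000, so e_1 = (-0.5000, -0.5000, 0.5000, -0.5000).
e_1·a_2 = (-0.5000)·(-4) + (-0.5000)·0 + 0.5000·0 + (-0.5000)·(-3) = 3.5000.
u_2 = a_2 − 3.5000·e_1 = (-2.2500, 1.7500, -1.7500, -1.2500).
‖u_2‖ = 3.5707, so e_2 = (-0.6301, 0.4901, -0.4901, -0.3501).
e_1·a_3 = (-0.5000)·(-2) + (-0.5000)·1 + 0.5000·2 + (-0.5000)·(-4) = 3.5000; e_2·a_3 = (-0.6301)·(-2) + 0.4901·1 + (-0.4901)·2 + (-0.3501)·(-4) = 2.1704.
u_3 = a_3 − 3.5000·e_1 − 2.1704·e_2 = (1.1176, 1.6863, 1.3137, -1.4902).
‖u_3‖ = 2.8354, so e_3 = (0.3942, 0.5947, 0.4633, -0.5256).
Qᵀb = (-0.5000, -0.9102, 3.4301).
Back-substitute: x_3 = 3.4301/2.8354 = 1.2098.
x_2 = (-0.9102 − 2.1704·1.2098)/3.5707 = -0.9902.
x_1 = (-0.5000 − 3.5000·(-0.9902) − 3.5000·1.2098)/4.0000 = -0.3171.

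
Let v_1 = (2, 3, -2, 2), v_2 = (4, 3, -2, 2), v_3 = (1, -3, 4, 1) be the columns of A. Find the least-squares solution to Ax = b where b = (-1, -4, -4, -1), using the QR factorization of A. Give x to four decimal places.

e_1 = v_1/‖v_1‖ = (2, 3, -2, 2)/4.5826 = (0.4364, 0.6547, -0.4364, 0.4364).
r_{12} = e_1·v_2 = 5.4554.
u_2 = v_2 − 5.4554·e_1 = (1.6190, -0.5714, 0.3810, -0.3810).
‖u_2‖ = 1.7995, so e_2 = (0.8997, -0.3176, 0.2117, -0.2117).
r_{13} = e_1·v_3 = -2.8368; r_{23} = e_2·v_3 = 2.4875.
u_3 = v_3 + 2.8368·e_1 − 2.4875·e_2 = (0.0000, -0.3529, 2.2353, 2.7647).
‖u_3‖ = 3.5728, so e_3 = (0.0000, -0.0988, 0.6256, 0.7738).
Qᵀb = (-1.7457, -0.2646, -2.8813).
Back-substitute: x_3 = -2.8813/3.5728 = -0.8065.
x_2 = (-0.2646 − 2.4875·(-0.8065))/1.7995 = 0.9677.
x_1 = (-1.7457 − 5.4554·0.9677 + 2.8368·(-0.8065))/4.5826 = -2.0323.

x = (-2.0323, 0.9677, -0.8065)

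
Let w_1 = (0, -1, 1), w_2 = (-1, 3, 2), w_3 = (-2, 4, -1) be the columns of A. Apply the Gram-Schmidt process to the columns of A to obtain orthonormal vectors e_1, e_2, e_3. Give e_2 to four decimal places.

e_2 = (-0.2722, 0.6804, 0.6804)

e_1 = w_1/‖w_1‖ = (0, -1, 1)/1.4142 = (0.0000, -0.7071, 0.7071).
r_{12} = e_1·w_2 = -0.7071.
u_2 = w_2 + 0.7071·e_1 = (-1.0000, 2.5000, 2.5000).
‖u_2‖ = 3.6742, so e_2 = (-0.2722, 0.6804, 0.6804).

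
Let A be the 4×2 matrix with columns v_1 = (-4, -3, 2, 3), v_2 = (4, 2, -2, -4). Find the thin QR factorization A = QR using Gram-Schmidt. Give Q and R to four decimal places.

v_1 = (-4, -3, 2, 3); ‖v_1‖ = 6.1644, so q_1 = (-0.6489, -0.4867, 0.3244, 0.4867).
q_1·v_2 = (-0.6489)·4 + (-0.4867)·2 + 0.3244·(-2) + 0.4867·(-4) = -6.1644.
u_2 = v_2 + 6.1644·q_1 = (0.0000, -1.0000, 0.0000, -1.0000).
‖u_2‖ = 1.4142, so q_2 = (0.0000, -0.7071, 0.0000, -0.7071).

Q = [[-0.6489, 0.0000], [-0.4867, -0.7071], [0.3244, 0.0000], [0.4867, -0.7071]], R = [[6.1644, -6.1644], [0.0000, 1.4142]]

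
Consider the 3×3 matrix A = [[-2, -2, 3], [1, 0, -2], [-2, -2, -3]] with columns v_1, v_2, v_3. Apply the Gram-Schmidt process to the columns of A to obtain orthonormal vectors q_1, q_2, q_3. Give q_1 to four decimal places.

q_1 = (-0.6667, 0.3333, -0.6667)

q_1 = v_1/‖v_1‖ = (-2, 1, -2)/3.0000 = (-0.6667, 0.3333, -0.6667).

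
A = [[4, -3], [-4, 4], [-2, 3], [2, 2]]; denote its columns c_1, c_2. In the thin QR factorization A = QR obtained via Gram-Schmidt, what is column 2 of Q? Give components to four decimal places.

e_2 = (0.0000, 0.2540, 0.3810, 0.8890)

e_1 = c_1/‖c_1‖ = (4, -4, -2, 2)/6.3246 = (0.6325, -0.6325, -0.3162, 0.3162).
r_{12} = e_1·c_2 = -4.7434.
u_2 = c_2 + 4.7434·e_1 = (0.0000, 1.0000, 1.5000, 3.5000).
‖u_2‖ = 3.9370, so e_2 = (0.0000, 0.2540, 0.3810, 0.8890).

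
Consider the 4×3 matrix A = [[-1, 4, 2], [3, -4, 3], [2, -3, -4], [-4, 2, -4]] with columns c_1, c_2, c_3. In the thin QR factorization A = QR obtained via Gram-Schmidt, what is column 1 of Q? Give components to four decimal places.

e_1 = c_1/‖c_1‖ = (-1, 3, 2, -4)/5.4772 = (-0.1826, 0.5477, 0.3651, -0.7303).

e_1 = (-0.1826, 0.5477, 0.3651, -0.7303)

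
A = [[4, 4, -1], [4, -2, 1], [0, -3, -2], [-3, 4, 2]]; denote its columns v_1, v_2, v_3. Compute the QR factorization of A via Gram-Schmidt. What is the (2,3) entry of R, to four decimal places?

e_1 = v_1/‖v_1‖ = (4, 4, 0, -3)/6.4031 = (0.6247, 0.6247, 0.0000, -0.4685).
r_{12} = e_1·v_2 = -0.6247.
u_2 = v_2 + 0.6247·e_1 = (4.3902, -1.6098, -3.0000, 3.7073).
‖u_2‖ = 6.6791, so e_2 = (0.6573, -0.2410, -0.4492, 0.5551).
r_{23} = e_2·v_3 = 1.1101.

r_{23} = 1.1101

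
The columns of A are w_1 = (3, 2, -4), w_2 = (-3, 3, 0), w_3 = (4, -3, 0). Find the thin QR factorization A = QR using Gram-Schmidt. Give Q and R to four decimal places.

w_1 = (3, 2, -4); ‖w_1‖ = 5.3852, so e_1 = (0.5571, 0.3714, -0.7428).
e_1·w_2 = 0.5571·(-3) + 0.3714·3 + (-0.7428)·0 = -0.5571.
u_2 = w_2 + 0.5571·e_1 = (-2.6897, 3.2069, -0.4138).
‖u_2‖ = 4.2059, so e_2 = (-0.6395, 0.7625, -0.0984).
e_1·w_3 = 0.5571·4 + 0.3714·(-3) + (-0.7428)·0 = 1.1142; e_2·w_3 = (-0.6395)·4 + 0.7625·(-3) + (-0.0984)·0 = -4.8454.
u_3 = w_3 − 1.1142·e_1 + 4.8454·e_2 = (0.2807, 0.2807, 0.3509).
‖u_3‖ = 0.5298, so e_3 = (0.5298, 0.5298, 0.6623).

Q = [[0.5571, -0.6395, 0.5298], [0.3714, 0.7625, 0.5298], [-0.7428, -0.0984, 0.6623]], R = [[5.3852, -0.5571, 1.1142], [0.0000, 4.2059, -4.8454], [0.0000, 0.0000, 0.5298]]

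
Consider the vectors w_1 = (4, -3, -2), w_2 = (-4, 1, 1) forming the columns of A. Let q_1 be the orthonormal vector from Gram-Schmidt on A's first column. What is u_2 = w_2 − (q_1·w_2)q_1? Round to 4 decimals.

u_2 = (-1.1034, -1.1724, -0.4483)

w_1 = (4, -3, -2); ‖w_1‖ = 5.3852, so q_1 = (0.7428, -0.5571, -0.3714).
q_1·w_2 = 0.7428·(-4) + (-0.5571)·1 + (-0.3714)·1 = -3.8996.
u_2 = w_2 + 3.8996·q_1 = (-1.1034, -1.1724, -0.4483).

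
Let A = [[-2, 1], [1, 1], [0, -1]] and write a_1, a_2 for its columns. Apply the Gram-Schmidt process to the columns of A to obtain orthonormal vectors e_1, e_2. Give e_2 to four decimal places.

e_2 = (0.3586, 0.7171, -0.5976)

a_1 = (-2, 1, 0); ‖a_1‖ = 2.2361, so e_1 = (-0.8944, 0.4472, 0.0000).
e_1·a_2 = (-0.8944)·1 + 0.4472·1 + 0.0000·(-1) = -0.4472.
u_2 = a_2 + 0.4472·e_1 = (0.6000, 1.2000, -1.0000).
‖u_2‖ = 1.6733, so e_2 = (0.3586, 0.7171, -0.5976).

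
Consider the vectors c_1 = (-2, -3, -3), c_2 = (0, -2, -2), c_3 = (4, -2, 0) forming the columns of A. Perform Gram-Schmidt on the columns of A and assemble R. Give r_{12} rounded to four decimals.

r_{12} = 2.5584

c_1 = (-2, -3, -3); ‖c_1‖ = 4.6904, so e_1 = (-0.4264, -0.6396, -0.6396).
r_{12} = e_1·c_2 = 2.5584.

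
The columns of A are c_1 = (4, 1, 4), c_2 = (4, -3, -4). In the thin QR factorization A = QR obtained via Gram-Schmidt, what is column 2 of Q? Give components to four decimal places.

e_2 = (0.6838, -0.4558, -0.5698)

c_1 = (4, 1, 4); ‖c_1‖ = 5.7446, so e_1 = (0.6963, 0.1741, 0.6963).
e_1·c_2 = 0.6963·4 + 0.1741·(-3) + 0.6963·(-4) = -0.5222.
u_2 = c_2 + 0.5222·e_1 = (4.3636, -2.9091, -3.6364).
‖u_2‖ = 6.3818, so e_2 = (0.6838, -0.4558, -0.5698).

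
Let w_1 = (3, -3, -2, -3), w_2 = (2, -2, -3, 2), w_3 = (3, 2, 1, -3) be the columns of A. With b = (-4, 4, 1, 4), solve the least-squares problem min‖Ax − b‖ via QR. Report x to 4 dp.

w_1 = (3, -3, -2, -3); ‖w_1‖ = 5.5678, so e_1 = (0.5388, -0.5388, -0.3592, -0.5388).
e_1·w_2 = 0.5388·2 + (-0.5388)·(-2) + (-0.3592)·(-3) + (-0.5388)·2 = 2.1553.
u_2 = w_2 − 2.1553·e_1 = (0.8387, -0.8387, -2.2258, 3.1613).
‖u_2‖ = 4.0441, so e_2 = (0.2074, -0.2074, -0.5504, 0.7817).
e_1·w_3 = 0.5388·3 + (-0.5388)·2 + (-0.3592)·1 + (-0.5388)·(-3) = 1.7961; e_2·w_3 = 0.2074·3 + (-0.2074)·2 + (-0.5504)·1 + 0.7817·(-3) = -2.6881.
u_3 = w_3 − 1.7961·e_1 + 2.6881·e_2 = (2.5897, 2.4103, 0.1657, 0.0690).
‖u_3‖ = 3.5424, so e_3 = (0.7311, 0.6804, 0.0468, 0.0195).
Qᵀb = (-6.8250, 0.9173, -0.0780).
Back-substitute: x_3 = -0.0780/3.5424 = -0.0220.
x_2 = (0.9173 + 2.6881·(-0.0220))/4.0441 = 0.2122.
x_1 = (-6.8250 − 2.1553·0.2122 − 1.7961·(-0.0220))/5.5678 = -1.3008.

x = (-1.3008, 0.2122, -0.0220)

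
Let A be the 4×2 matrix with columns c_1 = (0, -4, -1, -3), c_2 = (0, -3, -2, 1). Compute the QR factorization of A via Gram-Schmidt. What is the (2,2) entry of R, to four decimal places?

c_1 = (0, -4, -1, -3); ‖c_1‖ = 5.0990, so e_1 = (0.0000, -0.7845, -0.1961, -0.5883).
e_1·c_2 = 0.0000·0 + (-0.7845)·(-3) + (-0.1961)·(-2) + (-0.5883)·1 = 2.1573.
u_2 = c_2 − 2.1573·e_1 = (0.0000, -1.3077, -1.5769, 2.2692).
r_{22} = ‖u_2‖ = 3.0571.

r_{22} = 3.0571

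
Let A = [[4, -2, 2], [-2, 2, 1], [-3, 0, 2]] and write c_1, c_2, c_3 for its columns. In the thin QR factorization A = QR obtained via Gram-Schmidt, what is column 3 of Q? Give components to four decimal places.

q_3 = (0.6396, 0.6396, 0.4264)

q_1 = c_1/‖c_1‖ = (4, -2, -3)/5.3852 = (0.7428, -0.3714, -0.5571).
r_{12} = q_1·c_2 = -2.2283.
u_2 = c_2 + 2.2283·q_1 = (-0.3448, 1.1724, -1.2414).
‖u_2‖ = 1.7420, so q_2 = (-0.1980, 0.6730, -0.7126).
r_{13} = q_1·c_3 = 0.0000; r_{23} = q_2·c_3 = -1.1481.
u_3 = c_3 + 0.0000·q_1 + 1.1481·q_2 = (1.7727, 1.7727, 1.1818).
‖u_3‖ = 2.7716, so q_3 = (0.6396, 0.6396, 0.4264).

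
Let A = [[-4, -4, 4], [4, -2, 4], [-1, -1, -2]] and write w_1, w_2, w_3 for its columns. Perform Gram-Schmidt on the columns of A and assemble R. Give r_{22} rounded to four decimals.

r_{22} = 4.3064

w_1 = (-4, 4, -1); ‖w_1‖ = 5.7446, so q_1 = (-0.6963, 0.6963, -0.1741).
q_1·w_2 = (-0.6963)·(-4) + 0.6963·(-2) + (-0.1741)·(-1) = 1.5667.
u_2 = w_2 − 1.5667·q_1 = (-2.9091, -3.0909, -0.7273).
r_{22} = ‖u_2‖ = 4.3064.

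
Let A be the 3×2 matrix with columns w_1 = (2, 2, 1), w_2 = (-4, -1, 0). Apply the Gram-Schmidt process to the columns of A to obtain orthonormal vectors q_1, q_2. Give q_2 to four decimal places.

q_1 = w_1/‖w_1‖ = (2, 2, 1)/3.0000 = (0.6667, 0.6667, 0.3333).
r_{12} = q_1·w_2 = -3.3333.
u_2 = w_2 + 3.3333·q_1 = (-1.7778, 1.2222, 1.1111).
‖u_2‖ = 2.4267, so q_2 = (-0.7326, 0.5037, 0.4579).

q_2 = (-0.7326, 0.5037, 0.4579)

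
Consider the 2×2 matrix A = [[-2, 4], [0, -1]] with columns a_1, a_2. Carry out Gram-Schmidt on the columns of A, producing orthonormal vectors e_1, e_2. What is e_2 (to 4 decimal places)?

e_2 = (0.0000, -1.0000)

e_1 = a_1/‖a_1‖ = (-2, 0)/2.0000 = (-1.0000, 0.0000).
r_{12} = e_1·a_2 = -4.0000.
u_2 = a_2 + 4.0000·e_1 = (0.0000, -1.0000).
‖u_2‖ = 1.0000, so e_2 = (0.0000, -1.0000).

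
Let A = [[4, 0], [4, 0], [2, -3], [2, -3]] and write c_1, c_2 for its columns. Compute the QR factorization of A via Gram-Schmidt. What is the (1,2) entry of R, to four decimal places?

r_{12} = -1.8974

c_1 = (4, 4, 2, 2); ‖c_1‖ = 6.3246, so e_1 = (0.6325, 0.6325, 0.3162, 0.3162).
r_{12} = e_1·c_2 = -1.8974.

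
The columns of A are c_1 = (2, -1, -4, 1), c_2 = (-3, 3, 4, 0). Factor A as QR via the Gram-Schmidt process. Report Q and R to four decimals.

Q = [[0.4264, -0.3076], [-0.2132, 0.7882], [-0.8528, -0.2307], [0.2132, 0.4806]], R = [[4.6904, -5.3300], [0.0000, 2.3645]]

c_1 = (2, -1, -4, 1); ‖c_1‖ = 4.6904, so q_1 = (0.4264, -0.2132, -0.8528, 0.2132).
q_1·c_2 = 0.4264·(-3) + (-0.2132)·3 + (-0.8528)·4 + 0.2132·0 = -5.3300.
u_2 = c_2 + 5.3300·q_1 = (-0.7273, 1.8636, -0.5455, 1.1364).
‖u_2‖ = 2.3645, so q_2 = (-0.3076, 0.7882, -0.2307, 0.4806).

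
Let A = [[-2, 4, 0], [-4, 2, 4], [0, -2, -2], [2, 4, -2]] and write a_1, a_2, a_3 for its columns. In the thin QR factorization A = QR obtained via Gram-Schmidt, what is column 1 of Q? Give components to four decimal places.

a_1 = (-2, -4, 0, 2); ‖a_1‖ = 4.8990, so q_1 = (-0.4082, -0.8165, 0.0000, 0.4082).

q_1 = (-0.4082, -0.8165, 0.0000, 0.4082)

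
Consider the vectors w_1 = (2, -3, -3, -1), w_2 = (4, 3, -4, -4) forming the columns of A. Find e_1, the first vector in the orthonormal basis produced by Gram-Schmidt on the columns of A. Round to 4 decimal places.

e_1 = w_1/‖w_1‖ = (2, -3, -3, -1)/4.7958 = (0.4170, -0.6255, -0.6255, -0.2085).

e_1 = (0.4170, -0.6255, -0.6255, -0.2085)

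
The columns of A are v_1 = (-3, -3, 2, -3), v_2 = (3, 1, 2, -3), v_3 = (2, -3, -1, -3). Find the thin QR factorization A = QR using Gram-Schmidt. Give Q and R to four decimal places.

Q = [[-0.5388, 0.6462, 0.4197], [-0.5388, 0.2289, -0.6296], [0.3592, 0.4039, -0.6211], [-0.5388, -0.6058, -0.2042]], R = [[5.5678, 0.1796, 1.7961], [0.0000, 4.7925, 2.0193], [0.0000, 0.0000, 3.9619]]

v_1 = (-3, -3, 2, -3); ‖v_1‖ = 5.5678, so q_1 = (-0.5388, -0.5388, 0.3592, -0.5388).
q_1·v_2 = (-0.5388)·3 + (-0.5388)·1 + 0.3592·2 + (-0.5388)·(-3) = 0.1796.
u_2 = v_2 − 0.1796·q_1 = (3.0968, 1.0968, 1.9355, -2.9032).
‖u_2‖ = 4.7925, so q_2 = (0.6462, 0.2289, 0.4039, -0.6058).
q_1·v_3 = (-0.5388)·2 + (-0.5388)·(-3) + 0.3592·(-1) + (-0.5388)·(-3) = 1.7961; q_2·v_3 = 0.6462·2 + 0.2289·(-3) + 0.4039·(-1) + (-0.6058)·(-3) = 2.0193.
u_3 = v_3 − 1.7961·q_1 − 2.0193·q_2 = (1.6629, -2.4944, -2.4607, -0.8090).
‖u_3‖ = 3.9619, so q_3 = (0.4197, -0.6296, -0.6211, -0.2042).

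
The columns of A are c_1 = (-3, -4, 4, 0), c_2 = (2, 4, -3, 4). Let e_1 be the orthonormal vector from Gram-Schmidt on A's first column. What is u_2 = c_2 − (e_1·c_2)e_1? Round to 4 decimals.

u_2 = (-0.4878, 0.6829, 0.3171, 4.0000)

c_1 = (-3, -4, 4, 0); ‖c_1‖ = 6.4031, so e_1 = (-0.4685, -0.6247, 0.6247, 0.0000).
e_1·c_2 = (-0.4685)·2 + (-0.6247)·4 + 0.6247·(-3) + 0.0000·4 = -5.3099.
u_2 = c_2 + 5.3099·e_1 = (-0.4878, 0.6829, 0.3171, 4.0000).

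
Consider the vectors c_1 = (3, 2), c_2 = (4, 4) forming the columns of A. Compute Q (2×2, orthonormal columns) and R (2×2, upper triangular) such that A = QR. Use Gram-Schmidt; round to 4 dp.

c_1 = (3, 2); ‖c_1‖ = 3.6056, so e_1 = (0.8321, 0.5547).
e_1·c_2 = 0.8321·4 + 0.5547·4 = 5.5470.
u_2 = c_2 − 5.5470·e_1 = (-0.6154, 0.9231).
‖u_2‖ = 1.1094, so e_2 = (-0.5547, 0.8321).

Q = [[0.8321, -0.5547], [0.5547, 0.8321]], R = [[3.6056, 5.5470], [0.0000, 1.1094]]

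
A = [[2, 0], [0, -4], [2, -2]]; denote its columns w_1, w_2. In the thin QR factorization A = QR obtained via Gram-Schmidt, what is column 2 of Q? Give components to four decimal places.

q_1 = w_1/‖w_1‖ = (2, 0, 2)/2.8284 = (0.7071, 0.0000, 0.7071).
r_{12} = q_1·w_2 = -1.4142.
u_2 = w_2 + 1.4142·q_1 = (1.0000, -4.0000, -1.0000).
‖u_2‖ = 4.2426, so q_2 = (0.2357, -0.9428, -0.2357).

q_2 = (0.2357, -0.9428, -0.2357)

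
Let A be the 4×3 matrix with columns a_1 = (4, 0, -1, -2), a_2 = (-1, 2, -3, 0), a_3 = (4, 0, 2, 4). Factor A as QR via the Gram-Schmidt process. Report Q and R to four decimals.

Q = [[0.8729, -0.2167, 0.4372], [0.0000, 0.5354, 0.2654], [-0.2182, -0.8159, 0.0312], [-0.4364, -0.0255, 0.8587]], R = [[4.5826, -0.2182, 1.3093], [0.0000, 3.7353, -2.6007], [0.0000, 0.0000, 5.2462]]

a_1 = (4, 0, -1, -2); ‖a_1‖ = 4.5826, so q_1 = (0.8729, 0.0000, -0.2182, -0.4364).
q_1·a_2 = 0.8729·(-1) + 0.0000·2 + (-0.2182)·(-3) + (-0.4364)·0 = -0.2182.
u_2 = a_2 + 0.2182·q_1 = (-0.8095, 2.0000, -3.0476, -0.0952).
‖u_2‖ = 3.7353, so q_2 = (-0.2167, 0.5354, -0.8159, -0.0255).
q_1·a_3 = 0.8729·4 + 0.0000·0 + (-0.2182)·2 + (-0.4364)·4 = 1.3093; q_2·a_3 = (-0.2167)·4 + 0.5354·0 + (-0.8159)·2 + (-0.0255)·4 = -2.6007.
u_3 = a_3 − 1.3093·q_1 + 2.6007·q_2 = (2.2935, 1.3925, 0.1638, 4.5051).
‖u_3‖ = 5.2462, so q_3 = (0.4372, 0.2654, 0.0312, 0.8587).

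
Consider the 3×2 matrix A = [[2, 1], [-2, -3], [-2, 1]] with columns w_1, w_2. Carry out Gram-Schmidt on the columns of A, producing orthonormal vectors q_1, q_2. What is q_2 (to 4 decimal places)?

q_2 = (0.0000, -0.7071, 0.7071)

q_1 = w_1/‖w_1‖ = (2, -2, -2)/3.4641 = (0.5774, -0.5774, -0.5774).
r_{12} = q_1·w_2 = 1.7321.
u_2 = w_2 − 1.7321·q_1 = (0.0000, -2.0000, 2.0000).
‖u_2‖ = 2.8284, so q_2 = (0.0000, -0.7071, 0.7071).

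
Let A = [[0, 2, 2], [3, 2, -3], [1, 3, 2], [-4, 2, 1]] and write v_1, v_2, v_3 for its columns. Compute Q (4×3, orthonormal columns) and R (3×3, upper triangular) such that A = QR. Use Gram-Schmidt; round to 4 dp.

v_1 = (0, 3, 1, -4); ‖v_1‖ = 5.0990, so q_1 = (0.0000, 0.5883, 0.1961, -0.7845).
q_1·v_2 = 0.0000·2 + 0.5883·2 + 0.1961·3 + (-0.7845)·2 = 0.1961.
u_2 = v_2 − 0.1961·q_1 = (2.0000, 1.8846, 2.9615, 2.1538).
‖u_2‖ = 4.5784, so q_2 = (0.4368, 0.4116, 0.6469, 0.4704).
q_1·v_3 = 0.0000·2 + 0.5883·(-3) + 0.1961·2 + (-0.7845)·1 = -2.1573; q_2·v_3 = 0.4368·2 + 0.4116·(-3) + 0.6469·2 + 0.4704·1 = 1.4029.
u_3 = v_3 + 2.1573·q_1 − 1.4029·q_2 = (1.3872, -2.3083, 1.5156, -1.3523).
‖u_3‖ = 3.3731, so q_3 = (0.4112, -0.6843, 0.4493, -0.4009).

Q = [[0.0000, 0.4368, 0.4112], [0.5883, 0.4116, -0.6843], [0.1961, 0.6469, 0.4493], [-0.7845, 0.4704, -0.4009]], R = [[5.0990, 0.1961, -2.1573], [0.0000, 4.5784, 1.4029], [0.0000, 0.0000, 3.3731]]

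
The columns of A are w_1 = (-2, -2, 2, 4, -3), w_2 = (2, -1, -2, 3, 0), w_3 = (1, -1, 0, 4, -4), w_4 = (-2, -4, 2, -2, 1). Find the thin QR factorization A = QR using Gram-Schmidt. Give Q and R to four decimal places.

w_1 = (-2, -2, 2, 4, -3); ‖w_1‖ = 6.0828, so q_1 = (-0.3288, -0.3288, 0.3288, 0.6576, -0.4932).
q_1·w_2 = (-0.3288)·2 + (-0.3288)·(-1) + 0.3288·(-2) + 0.6576·3 + (-0.4932)·0 = 0.9864.
u_2 = w_2 − 0.9864·q_1 = (2.3243, -0.6757, -2.3243, 2.3514, 0.4865).
‖u_2‖ = 4.1264, so q_2 = (0.5633, -0.1637, -0.5633, 0.5698, 0.1179).
q_1·w_3 = (-0.3288)·1 + (-0.3288)·(-1) + 0.3288·0 + 0.6576·4 + (-0.4932)·(-4) = 4.6032; q_2·w_3 = 0.5633·1 + (-0.1637)·(-1) + (-0.5633)·0 + 0.5698·4 + 0.1179·(-4) = 2.5348.
u_3 = w_3 − 4.6032·q_1 − 2.5348·q_2 = (1.0857, 0.9286, -0.0857, -0.4714, -2.0286).
‖u_3‖ = 2.5270, so q_3 = (0.4296, 0.3675, -0.0339, -0.1866, -0.8028).
q_1·w_4 = (-0.3288)·(-2) + (-0.3288)·(-4) + 0.3288·2 + 0.6576·(-2) + (-0.4932)·1 = 0.8220; q_2·w_4 = 0.5633·(-2) + (-0.1637)·(-4) + (-0.5633)·2 + 0.5698·(-2) + 0.1179·1 = -2.6199; q_3·w_4 = 0.4296·(-2) + 0.3675·(-4) + (-0.0339)·2 + (-0.1866)·(-2) + (-0.8028)·1 = -2.8266.
u_4 = w_4 − 0.8220·q_1 + 2.6199·q_2 + 2.8266·q_3 = (0.9605, -3.1201, 0.1581, -1.5749, -0.5548).
‖u_4‖ = 3.6702, so q_4 = (0.2617, -0.8501, 0.0431, -0.4291, -0.1512).

Q = [[-0.3288, 0.5633, 0.4296, 0.2617], [-0.3288, -0.1637, 0.3675, -0.8501], [0.3288, -0.5633, -0.0339, 0.0431], [0.6576, 0.5698, -0.1866, -0.4291], [-0.4932, 0.1179, -0.8028, -0.1512]], R = [[6.0828, 0.9864, 4.6032, 0.8220], [0.0000, 4.1264, 2.5348, -2.6199], [0.0000, 0.0000, 2.5270, -2.8266], [0.0000, 0.0000, 0.0000, 3.6702]]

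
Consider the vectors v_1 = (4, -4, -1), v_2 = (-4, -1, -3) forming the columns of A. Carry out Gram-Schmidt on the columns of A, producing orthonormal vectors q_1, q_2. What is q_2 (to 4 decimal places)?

v_1 = (4, -4, -1); ‖v_1‖ = 5.7446, so q_1 = (0.6963, -0.6963, -0.1741).
q_1·v_2 = 0.6963·(-4) + (-0.6963)·(-1) + (-0.1741)·(-3) = -1.5667.
u_2 = v_2 + 1.5667·q_1 = (-2.9091, -2.0909, -3.2727).
‖u_2‖ = 4.8524, so q_2 = (-0.5995, -0.4309, -0.6745).

q_2 = (-0.5995, -0.4309, -0.6745)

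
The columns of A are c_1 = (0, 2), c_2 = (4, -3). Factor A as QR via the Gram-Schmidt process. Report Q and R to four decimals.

Q = [[0.0000, 1.0000], [1.0000, 0.0000]], R = [[2.0000, -3.0000], [0.0000, 4.0000]]

c_1 = (0, 2); ‖c_1‖ = 2.0000, so e_1 = (0.0000, 1.0000).
e_1·c_2 = 0.0000·4 + 1.0000·(-3) = -3.0000.
u_2 = c_2 + 3.0000·e_1 = (4.0000, 0.0000).
‖u_2‖ = 4.0000, so e_2 = (1.0000, 0.0000).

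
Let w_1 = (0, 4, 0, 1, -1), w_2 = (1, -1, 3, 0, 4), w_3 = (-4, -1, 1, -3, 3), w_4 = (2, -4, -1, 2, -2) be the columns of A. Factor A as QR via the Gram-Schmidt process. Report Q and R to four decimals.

w_1 = (0, 4, 0, 1, -1); ‖w_1‖ = 4.2426, so e_1 = (0.0000, 0.9428, 0.0000, 0.2357, -0.2357).
e_1·w_2 = 0.0000·1 + 0.9428·(-1) + 0.0000·3 + 0.2357·0 + (-0.2357)·4 = -1.8856.
u_2 = w_2 + 1.8856·e_1 = (1.0000, 0.7778, 3.0000, 0.4444, 3.5556).
‖u_2‖ = 4.8419, so e_2 = (0.2065, 0.1606, 0.6196, 0.0918, 0.7343).
e_1·w_3 = 0.0000·(-4) + 0.9428·(-1) + 0.0000·1 + 0.2357·(-3) + (-0.2357)·3 = -2.3570; e_2·w_3 = 0.2065·(-4) + 0.1606·(-1) + 0.6196·1 + 0.0918·(-3) + 0.7343·3 = 1.5604.
u_3 = w_3 + 2.3570·e_1 − 1.5604·e_2 = (-4.3223, 0.9716, 0.0332, -2.5877, 1.2986).
‖u_3‖ = 5.2924, so e_3 = (-0.8167, 0.1836, 0.0063, -0.4889, 0.2454).
e_1·w_4 = 0.0000·2 + 0.9428·(-4) + 0.0000·(-1) + 0.2357·2 + (-0.2357)·(-2) = -2.8284; e_2·w_4 = 0.2065·2 + 0.1606·(-4) + 0.6196·(-1) + 0.0918·2 + 0.7343·(-2) = -2.1341; e_3·w_4 = (-0.8167)·2 + 0.1836·(-4) + 0.0063·(-1) + (-0.4889)·2 + 0.2454·(-2) = -3.8426.
u_4 = w_4 + 2.8284·e_1 + 2.1341·e_2 + 3.8426·e_3 = (-0.6975, -0.2851, 0.3464, 0.9838, -0.1567).
‖u_4‖ = 1.2962, so e_4 = (-0.5381, -0.2200, 0.2672, 0.7590, -0.1209).

Q = [[0.0000, 0.2065, -0.8167, -0.5381], [0.9428, 0.1606, 0.1836, -0.2200], [0.0000, 0.6196, 0.0063, 0.2672], [0.2357, 0.0918, -0.4889, 0.7590], [-0.2357, 0.7343, 0.2454, -0.1209]], R = [[4.2426, -1.8856, -2.3570, -2.8284], [0.0000, 4.8419, 1.5604, -2.1341], [0.0000, 0.0000, 5.2924, -3.8426], [0.0000, 0.0000, 0.0000, 1.2962]]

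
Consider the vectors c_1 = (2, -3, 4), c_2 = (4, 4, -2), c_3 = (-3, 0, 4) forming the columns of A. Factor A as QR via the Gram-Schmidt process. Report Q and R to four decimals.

c_1 = (2, -3, 4); ‖c_1‖ = 5.3852, so q_1 = (0.3714, -0.5571, 0.7428).
q_1·c_2 = 0.3714·4 + (-0.5571)·4 + 0.7428·(-2) = -2.2283.
u_2 = c_2 + 2.2283·q_1 = (4.8276, 2.7586, -0.3448).
‖u_2‖ = 5.5709, so q_2 = (0.8666, 0.4952, -0.0619).
q_1·c_3 = 0.3714·(-3) + (-0.5571)·0 + 0.7428·4 = 1.8570; q_2·c_3 = 0.8666·(-3) + 0.4952·0 + (-0.0619)·4 = -2.8473.
u_3 = c_3 − 1.8570·q_1 + 2.8473·q_2 = (-1.2222, 2.4444, 2.4444).
‖u_3‖ = 3.6667, so q_3 = (-0.3333, 0.6667, 0.6667).

Q = [[0.3714, 0.8666, -0.3333], [-0.5571, 0.4952, 0.6667], [0.7428, -0.0619, 0.6667]], R = [[5.3852, -2.2283, 1.8570], [0.0000, 5.5709, -2.8473], [0.0000, 0.0000, 3.6667]]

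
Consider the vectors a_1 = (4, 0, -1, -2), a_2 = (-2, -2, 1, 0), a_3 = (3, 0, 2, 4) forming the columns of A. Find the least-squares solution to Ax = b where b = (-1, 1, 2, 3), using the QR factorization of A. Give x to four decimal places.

a_1 = (4, 0, -1, -2); ‖a_1‖ = 4.5826, so q_1 = (0.8729, 0.0000, -0.2182, -0.4364).
q_1·a_2 = 0.8729·(-2) + 0.0000·(-2) + (-0.2182)·1 + (-0.4364)·0 = -1.9640.
u_2 = a_2 + 1.9640·q_1 = (-0.2857, -2.0000, 0.5714, -0.8571).
‖u_2‖ = 2.2678, so q_2 = (-0.1260, -0.8819, 0.2520, -0.3780).
q_1·a_3 = 0.8729·3 + 0.0000·0 + (-0.2182)·2 + (-0.4364)·4 = 0.4364; q_2·a_3 = (-0.1260)·3 + (-0.8819)·0 + 0.2520·2 + (-0.3780)·4 = -1.3859.
u_3 = a_3 − 0.4364·q_1 + 1.3859·q_2 = (2.4444, -1.2222, 2.4444, 3.6667).
‖u_3‖ = 5.1854, so q_3 = (0.4714, -0.2357, 0.4714, 0.7071).
Qᵀb = (-2.6186, -1.3859, 2.3570).
Back-substitute: x_3 = 2.3570/5.1854 = 0.4545.
x_2 = (-1.3859 + 1.3859·0.4545)/2.2678 = -0.3333.
x_1 = (-2.6186 + 1.9640·(-0.3333) − 0.4364·0.4545)/4.5826 = -0.7576.

x = (-0.7576, -0.3333, 0.4545)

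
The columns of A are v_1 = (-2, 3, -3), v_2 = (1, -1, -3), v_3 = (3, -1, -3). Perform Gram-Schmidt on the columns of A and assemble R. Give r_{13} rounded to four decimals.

r_{13} = 0.0000

q_1 = v_1/‖v_1‖ = (-2, 3, -3)/4.6904 = (-0.4264, 0.6396, -0.6396).
r_{13} = q_1·v_3 = 0.0000.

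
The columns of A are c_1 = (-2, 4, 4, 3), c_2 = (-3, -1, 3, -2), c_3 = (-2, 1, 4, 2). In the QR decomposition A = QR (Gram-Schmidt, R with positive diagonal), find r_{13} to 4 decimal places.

c_1 = (-2, 4, 4, 3); ‖c_1‖ = 6.7082, so e_1 = (-0.2981, 0.5963, 0.5963, 0.4472).
r_{13} = e_1·c_3 = 4.4721.

r_{13} = 4.4721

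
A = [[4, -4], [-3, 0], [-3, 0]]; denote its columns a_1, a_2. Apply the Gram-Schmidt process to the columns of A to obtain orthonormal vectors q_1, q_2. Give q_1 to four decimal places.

q_1 = (0.6860, -0.5145, -0.5145)

a_1 = (4, -3, -3); ‖a_1‖ = 5.8310, so q_1 = (0.6860, -0.5145, -0.5145).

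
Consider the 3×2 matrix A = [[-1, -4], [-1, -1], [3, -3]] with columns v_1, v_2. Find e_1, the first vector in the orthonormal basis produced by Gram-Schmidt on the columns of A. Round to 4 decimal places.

e_1 = v_1/‖v_1‖ = (-1, -1, 3)/3.3166 = (-0.3015, -0.3015, 0.9045).

e_1 = (-0.3015, -0.3015, 0.9045)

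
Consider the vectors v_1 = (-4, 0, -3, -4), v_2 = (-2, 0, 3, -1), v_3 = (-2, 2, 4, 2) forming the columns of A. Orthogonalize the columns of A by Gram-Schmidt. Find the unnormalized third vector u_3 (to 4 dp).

e_1 = v_1/‖v_1‖ = (-4, 0, -3, -4)/6.4031 = (-0.6247, 0.0000, -0.4685, -0.6247).
r_{12} = e_1·v_2 = 0.4685.
u_2 = v_2 − 0.4685·e_1 = (-1.7073, 0.0000, 3.2195, -0.7073).
‖u_2‖ = 3.7122, so e_2 = (-0.4599, 0.0000, 0.8673, -0.1905).
r_{13} = e_1·v_3 = -1.8741; r_{23} = e_2·v_3 = 4.0079.
u_3 = v_3 + 1.8741·e_1 − 4.0079·e_2 = (-1.3274, 2.0000, -0.3540, 1.5929).

u_3 = (-1.3274, 2.0000, -0.3540, 1.5929)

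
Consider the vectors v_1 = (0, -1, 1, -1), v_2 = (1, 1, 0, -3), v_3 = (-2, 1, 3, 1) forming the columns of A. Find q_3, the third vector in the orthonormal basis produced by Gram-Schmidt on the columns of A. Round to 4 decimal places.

v_1 = (0, -1, 1, -1); ‖v_1‖ = 1.7321, so q_1 = (0.0000, -0.5774, 0.5774, -0.5774).
q_1·v_2 = 0.0000·1 + (-0.5774)·1 + 0.5774·0 + (-0.5774)·(-3) = 1.1547.
u_2 = v_2 − 1.1547·q_1 = (1.0000, 1.6667, -0.6667, -2.3333).
‖u_2‖ = 3.1091, so q_2 = (0.3216, 0.5361, -0.2144, -0.7505).
q_1·v_3 = 0.0000·(-2) + (-0.5774)·1 + 0.5774·3 + (-0.5774)·1 = 0.5774; q_2·v_3 = 0.3216·(-2) + 0.5361·1 + (-0.2144)·3 + (-0.7505)·1 = -1.5010.
u_3 = v_3 − 0.5774·q_1 + 1.5010·q_2 = (-1.5172, 2.1379, 2.3448, 0.2069).
‖u_3‖ = 3.5233, so q_3 = (-0.4306, 0.6068, 0.6655, 0.0587).

q_3 = (-0.4306, 0.6068, 0.6655, 0.0587)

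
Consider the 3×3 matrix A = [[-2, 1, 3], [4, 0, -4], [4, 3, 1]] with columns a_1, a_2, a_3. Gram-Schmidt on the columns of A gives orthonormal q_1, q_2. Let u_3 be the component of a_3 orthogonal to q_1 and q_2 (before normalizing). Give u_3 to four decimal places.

q_1 = a_1/‖a_1‖ = (-2, 4, 4)/6.0000 = (-0.3333, 0.6667, 0.6667).
r_{12} = q_1·a_2 = 1.6667.
u_2 = a_2 − 1.6667·q_1 = (1.5556, -1.1111, 1.8889).
‖u_2‖ = 2.6874, so q_2 = (0.5788, -0.4134, 0.7029).
r_{13} = q_1·a_3 = -3.0000; r_{23} = q_2·a_3 = 4.0931.
u_3 = a_3 + 3.0000·q_1 − 4.0931·q_2 = (-0.3692, -0.3077, 0.1231).

u_3 = (-0.3692, -0.3077, 0.1231)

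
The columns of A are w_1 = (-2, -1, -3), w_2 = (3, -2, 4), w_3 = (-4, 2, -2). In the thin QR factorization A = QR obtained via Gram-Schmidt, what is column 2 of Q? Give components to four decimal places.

e_2 = (0.2182, -0.9602, 0.1746)

e_1 = w_1/‖w_1‖ = (-2, -1, -3)/3.7417 = (-0.5345, -0.2673, -0.8018).
r_{12} = e_1·w_2 = -4.2762.
u_2 = w_2 + 4.2762·e_1 = (0.7143, -3.1429, 0.5714).
‖u_2‖ = 3.2733, so e_2 = (0.2182, -0.9602, 0.1746).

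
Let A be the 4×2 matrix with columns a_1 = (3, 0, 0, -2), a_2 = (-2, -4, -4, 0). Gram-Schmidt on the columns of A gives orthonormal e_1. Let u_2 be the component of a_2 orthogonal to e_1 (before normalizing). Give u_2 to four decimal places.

u_2 = (-0.6154, -4.0000, -4.0000, -0.9231)

a_1 = (3, 0, 0, -2); ‖a_1‖ = 3.6056, so e_1 = (0.8321, 0.0000, 0.0000, -0.5547).
e_1·a_2 = 0.8321·(-2) + 0.0000·(-4) + 0.0000·(-4) + (-0.5547)·0 = -1.6641.
u_2 = a_2 + 1.6641·e_1 = (-0.6154, -4.0000, -4.0000, -0.9231).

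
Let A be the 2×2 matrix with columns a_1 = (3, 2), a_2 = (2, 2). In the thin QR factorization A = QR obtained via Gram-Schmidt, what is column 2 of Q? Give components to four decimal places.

q_2 = (-0.5547, 0.8321)

a_1 = (3, 2); ‖a_1‖ = 3.6056, so q_1 = (0.8321, 0.5547).
q_1·a_2 = 0.8321·2 + 0.5547·2 = 2.7735.
u_2 = a_2 − 2.7735·q_1 = (-0.3077, 0.4615).
‖u_2‖ = 0.5547, so q_2 = (-0.5547, 0.8321).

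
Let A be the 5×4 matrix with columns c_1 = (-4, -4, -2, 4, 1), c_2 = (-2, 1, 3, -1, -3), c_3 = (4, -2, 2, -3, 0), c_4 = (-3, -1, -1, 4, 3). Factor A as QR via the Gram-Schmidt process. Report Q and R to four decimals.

Q = [[-0.5494, -0.5652, 0.3457, -0.0589], [-0.5494, 0.0677, -0.8162, 0.1562], [-0.2747, 0.5612, 0.3701, 0.6701], [0.5494, -0.0677, -0.2753, 0.2641], [0.1374, -0.5970, -0.0407, 0.6734]], R = [[7.2801, -1.2362, -3.2967, 5.0823], [0.0000, 4.7404, -1.0707, -0.9951], [0.0000, 0.0000, 4.5810, -1.8142], [0.0000, 0.0000, 0.0000, 2.4266]]

c_1 = (-4, -4, -2, 4, 1); ‖c_1‖ = 7.2801, so q_1 = (-0.5494, -0.5494, -0.2747, 0.5494, 0.1374).
q_1·c_2 = (-0.5494)·(-2) + (-0.5494)·1 + (-0.2747)·3 + 0.5494·(-1) + 0.1374·(-3) = -1.2362.
u_2 = c_2 + 1.2362·q_1 = (-2.6792, 0.3208, 2.6604, -0.3208, -2.8302).
‖u_2‖ = 4.7404, so q_2 = (-0.5652, 0.0677, 0.5612, -0.0677, -0.5970).
q_1·c_3 = (-0.5494)·4 + (-0.5494)·(-2) + (-0.2747)·2 + 0.5494·(-3) + 0.1374·0 = -3.2967; q_2·c_3 = (-0.5652)·4 + 0.0677·(-2) + 0.5612·2 + (-0.0677)·(-3) + (-0.5970)·0 = -1.0707.
u_3 = c_3 + 3.2967·q_1 + 1.0707·q_2 = (1.5835, -3.7389, 1.6952, -1.2611, -0.1864).
‖u_3‖ = 4.5810, so q_3 = (0.3457, -0.8162, 0.3701, -0.2753, -0.0407).
q_1·c_4 = (-0.5494)·(-3) + (-0.5494)·(-1) + (-0.2747)·(-1) + 0.5494·4 + 0.1374·3 = 5.0823; q_2·c_4 = (-0.5652)·(-3) + 0.0677·(-1) + 0.5612·(-1) + (-0.0677)·4 + (-0.5970)·3 = -0.9951; q_3·c_4 = 0.3457·(-3) + (-0.8162)·(-1) + 0.3701·(-1) + (-0.2753)·4 + (-0.0407)·3 = -1.8142.
u_4 = c_4 − 5.0823·q_1 + 0.9951·q_2 + 1.8142·q_3 = (-0.1428, 0.3791, 1.6260, 0.6408, 1.6340).
‖u_4‖ = 2.4266, so q_4 = (-0.0589, 0.1562, 0.6701, 0.2641, 0.6734).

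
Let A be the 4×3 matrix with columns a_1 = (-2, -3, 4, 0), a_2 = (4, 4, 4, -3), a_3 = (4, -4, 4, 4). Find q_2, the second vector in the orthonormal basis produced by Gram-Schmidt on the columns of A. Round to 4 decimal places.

a_1 = (-2, -3, 4, 0); ‖a_1‖ = 5.3852, so q_1 = (-0.3714, -0.5571, 0.7428, 0.0000).
q_1·a_2 = (-0.3714)·4 + (-0.5571)·4 + 0.7428·4 + 0.0000·(-3) = -0.7428.
u_2 = a_2 + 0.7428·q_1 = (3.7241, 3.5862, 4.5517, -3.0000).
‖u_2‖ = 7.5132, so q_2 = (0.4957, 0.4773, 0.6058, -0.3993).

q_2 = (0.4957, 0.4773, 0.6058, -0.3993)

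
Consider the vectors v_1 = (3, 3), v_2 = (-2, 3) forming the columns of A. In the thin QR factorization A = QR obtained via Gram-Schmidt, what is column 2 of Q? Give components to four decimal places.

v_1 = (3, 3); ‖v_1‖ = 4.2426, so e_1 = (0.7071, 0.7071).
e_1·v_2 = 0.7071·(-2) + 0.7071·3 = 0.7071.
u_2 = v_2 − 0.7071·e_1 = (-2.5000, 2.5000).
‖u_2‖ = 3.5355, so e_2 = (-0.7071, 0.7071).

e_2 = (-0.7071, 0.7071)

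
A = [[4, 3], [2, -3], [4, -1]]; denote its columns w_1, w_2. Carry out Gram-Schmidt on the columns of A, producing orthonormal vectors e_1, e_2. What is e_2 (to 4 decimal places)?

w_1 = (4, 2, 4); ‖w_1‖ = 6.0000, so e_1 = (0.6667, 0.3333, 0.6667).
e_1·w_2 = 0.6667·3 + 0.3333·(-3) + 0.6667·(-1) = 0.3333.
u_2 = w_2 − 0.3333·e_1 = (2.7778, -3.1111, -1.2222).
‖u_2‖ = 4.3461, so e_2 = (0.6391, -0.7158, -0.2812).

e_2 = (0.6391, -0.7158, -0.2812)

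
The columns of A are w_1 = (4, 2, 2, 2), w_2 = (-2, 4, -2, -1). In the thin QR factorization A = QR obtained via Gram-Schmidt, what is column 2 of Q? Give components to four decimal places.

w_1 = (4, 2, 2, 2); ‖w_1‖ = 5.2915, so q_1 = (0.7559, 0.3780, 0.3780, 0.3780).
q_1·w_2 = 0.7559·(-2) + 0.3780·4 + 0.3780·(-2) + 0.3780·(-1) = -1.1339.
u_2 = w_2 + 1.1339·q_1 = (-1.1429, 4.4286, -1.5714, -0.5714).
‖u_2‖ = 4.8697, so q_2 = (-0.2347, 0.9094, -0.3227, -0.1173).

q_2 = (-0.2347, 0.9094, -0.3227, -0.1173)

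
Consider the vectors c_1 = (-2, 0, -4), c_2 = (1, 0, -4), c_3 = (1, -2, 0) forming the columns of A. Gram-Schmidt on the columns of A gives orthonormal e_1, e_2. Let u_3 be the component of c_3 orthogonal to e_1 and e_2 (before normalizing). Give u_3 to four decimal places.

c_1 = (-2, 0, -4); ‖c_1‖ = 4.4721, so e_1 = (-0.4472, 0.0000, -0.8944).
e_1·c_2 = (-0.4472)·1 + 0.0000·0 + (-0.8944)·(-4) = 3.1305.
u_2 = c_2 − 3.1305·e_1 = (2.4000, 0.0000, -1.2000).
‖u_2‖ = 2.6833, so e_2 = (0.8944, 0.0000, -0.4472).
e_1·c_3 = (-0.4472)·1 + 0.0000·(-2) + (-0.8944)·0 = -0.4472; e_2·c_3 = 0.8944·1 + 0.0000·(-2) + (-0.4472)·0 = 0.8944.
u_3 = c_3 + 0.4472·e_1 − 0.8944·e_2 = (0.0000, -2.0000, 0.0000).

u_3 = (0.0000, -2.0000, 0.0000)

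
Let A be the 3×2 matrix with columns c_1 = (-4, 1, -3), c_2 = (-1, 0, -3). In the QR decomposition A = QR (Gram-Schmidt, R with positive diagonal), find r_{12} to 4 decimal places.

r_{12} = 2.5495

c_1 = (-4, 1, -3); ‖c_1‖ = 5.0990, so e_1 = (-0.7845, 0.1961, -0.5883).
r_{12} = e_1·c_2 = 2.5495.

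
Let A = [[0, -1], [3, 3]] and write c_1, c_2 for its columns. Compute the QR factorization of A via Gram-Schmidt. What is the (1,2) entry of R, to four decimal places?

c_1 = (0, 3); ‖c_1‖ = 3.0000, so q_1 = (0.0000, 1.0000).
r_{12} = q_1·c_2 = 3.0000.

r_{12} = 3.0000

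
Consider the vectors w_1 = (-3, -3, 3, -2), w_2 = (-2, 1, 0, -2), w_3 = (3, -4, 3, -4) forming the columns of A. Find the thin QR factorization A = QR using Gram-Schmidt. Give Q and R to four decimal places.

q_1 = w_1/‖w_1‖ = (-3, -3, 3, -2)/5.5678 = (-0.5388, -0.5388, 0.5388, -0.3592).
r_{12} = q_1·w_2 = 1.2572.
u_2 = w_2 − 1.2572·q_1 = (-1.3226, 1.6774, -0.6774, -1.5484).
‖u_2‖ = 2.7238, so q_2 = (-0.4856, 0.6158, -0.2487, -0.5685).
r_{13} = q_1·w_3 = 3.5921; r_{23} = q_2·w_3 = -2.3923.
u_3 = w_3 − 3.5921·q_1 + 2.3923·q_2 = (3.7739, -0.5913, 0.4696, -4.0696).
‖u_3‖ = 5.6012, so q_3 = (0.6738, -0.1056, 0.0838, -0.7265).

Q = [[-0.5388, -0.4856, 0.6738], [-0.5388, 0.6158, -0.1056], [0.5388, -0.2487, 0.0838], [-0.3592, -0.5685, -0.7265]], R = [[5.5678, 1.2572, 3.5921], [0.0000, 2.7238, -2.3923], [0.0000, 0.0000, 5.6012]]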